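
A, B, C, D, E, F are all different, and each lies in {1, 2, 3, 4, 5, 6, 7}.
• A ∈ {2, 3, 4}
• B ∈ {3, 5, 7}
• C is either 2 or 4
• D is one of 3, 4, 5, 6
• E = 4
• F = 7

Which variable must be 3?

A

E must be 4 (only option left). Eliminate 4 elsewhere: A, C, D.
F's domain is down to {7}, so F = 7. So B can't be 7.
C must be 2 (only option left). Eliminate 2 elsewhere: A.
So 3 goes to A.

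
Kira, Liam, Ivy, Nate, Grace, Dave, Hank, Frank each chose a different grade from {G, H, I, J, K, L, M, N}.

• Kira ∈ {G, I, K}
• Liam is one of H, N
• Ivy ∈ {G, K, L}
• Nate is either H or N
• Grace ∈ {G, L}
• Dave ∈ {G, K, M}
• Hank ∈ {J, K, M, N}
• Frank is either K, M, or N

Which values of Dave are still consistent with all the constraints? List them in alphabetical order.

G, K, M

Among the 8 variables, I fits only Kira (and all 8 values in {G, H, I, J, K, L, M, N} must be used), so Kira = I.
The 7 still-open variables together cover exactly {G, H, J, K, L, M, N} — 7 values for 7 variables — and J appears only in Hank's list, so Hank = J.
The 2 variables Liam and Nate are confined to {H, N}, which locks those values in; drop them from Frank.
No further eliminations apply; Dave can still be any of G, K, M.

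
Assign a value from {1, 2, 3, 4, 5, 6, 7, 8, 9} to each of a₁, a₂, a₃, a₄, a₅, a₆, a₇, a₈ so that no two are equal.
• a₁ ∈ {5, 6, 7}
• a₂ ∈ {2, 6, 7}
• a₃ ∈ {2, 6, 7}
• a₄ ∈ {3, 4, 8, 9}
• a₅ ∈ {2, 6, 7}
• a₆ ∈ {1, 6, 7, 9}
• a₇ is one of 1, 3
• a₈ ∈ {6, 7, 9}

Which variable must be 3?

a₇

The 3 variables a₂, a₃, a₅ are confined to {2, 6, 7}, which locks those values in; drop them from a₁, a₆, a₈.
a₁ must be 5 (only option left).
a₈ has just one choice, so a₈ = 9. So a₄, a₆ can't be 9.
a₆ must be 1 (only option left). So a₇ can't be 1.
So 3 goes to a₇.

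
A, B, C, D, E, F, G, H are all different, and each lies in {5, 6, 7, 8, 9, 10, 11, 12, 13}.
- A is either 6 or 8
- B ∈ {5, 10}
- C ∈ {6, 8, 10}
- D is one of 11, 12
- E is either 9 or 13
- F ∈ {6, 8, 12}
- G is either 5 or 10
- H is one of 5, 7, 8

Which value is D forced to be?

B and G share exactly the 2 values {5, 10}; by pigeonhole those values go to them, so strike 5, 10 from C, H.
A and C between them cover only {6, 8} — a naked pair. Remove those values from F, H.
That leaves F = 12. Eliminate 12 elsewhere: D.
So D = 11.

11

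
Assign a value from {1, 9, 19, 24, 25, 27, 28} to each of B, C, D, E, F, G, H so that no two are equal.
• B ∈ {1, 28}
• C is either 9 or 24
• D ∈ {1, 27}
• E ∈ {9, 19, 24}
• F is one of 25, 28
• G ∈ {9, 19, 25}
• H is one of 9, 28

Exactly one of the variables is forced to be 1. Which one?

B

The 7 variables draw from only 7 values {1, 9, 19, 24, 25, 27, 28}, so each is used; only D can be 27, hence D = 27.
Among the 6 still-open variables, 1 fits only B (and all 6 values in {1, 9, 19, 24, 25, 28} must be used), so B = 1.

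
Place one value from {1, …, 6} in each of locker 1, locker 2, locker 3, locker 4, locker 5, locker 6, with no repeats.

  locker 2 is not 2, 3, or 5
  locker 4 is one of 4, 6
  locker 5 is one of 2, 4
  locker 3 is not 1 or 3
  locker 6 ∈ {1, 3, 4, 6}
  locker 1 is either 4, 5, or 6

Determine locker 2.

1

The 6 variables together cover exactly {1, 2, 3, 4, 5, 6} — 6 values for 6 variables — and 3 appears only in locker 6's list, so locker 6 = 3.
The 5 still-open variables together cover exactly {1, 2, 4, 5, 6} — 5 values for 5 variables — and 1 appears only in locker 2's list, so locker 2 = 1.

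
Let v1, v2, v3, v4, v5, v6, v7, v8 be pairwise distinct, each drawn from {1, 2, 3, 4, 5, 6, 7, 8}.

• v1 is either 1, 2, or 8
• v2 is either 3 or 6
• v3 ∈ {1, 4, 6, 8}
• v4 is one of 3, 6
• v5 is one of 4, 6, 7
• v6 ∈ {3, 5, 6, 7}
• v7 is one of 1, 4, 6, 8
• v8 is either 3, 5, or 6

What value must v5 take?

The 8 variables draw from only 8 values {1, 2, 3, 4, 5, 6, 7, 8}, so each is used; only v1 can be 2, hence v1 = 2.
The 2 variables v2 and v4 are confined to {3, 6}, which locks those values in; drop them from v3, v5, v6, v7, v8.
That leaves v8 = 5. Remove 5 from v6.
v6's domain is down to {7}, so v6 = 7. So v5 can't be 7.
So v5 = 4.

4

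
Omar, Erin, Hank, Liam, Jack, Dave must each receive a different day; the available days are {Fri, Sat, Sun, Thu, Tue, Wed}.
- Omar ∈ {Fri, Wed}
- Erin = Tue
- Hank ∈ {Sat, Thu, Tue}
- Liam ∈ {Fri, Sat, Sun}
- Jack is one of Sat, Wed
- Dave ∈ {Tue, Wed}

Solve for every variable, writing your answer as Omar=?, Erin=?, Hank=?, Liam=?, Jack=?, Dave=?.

Erin must be Tue (only option left). Strike Tue from Hank, Dave.
Dave has just one choice, so Dave = Wed. So Omar, Jack can't be Wed.
That leaves Omar = Fri. So Liam can't be Fri.
Jack's domain is down to {Sat}, so Jack = Sat. Eliminate Sat elsewhere: Hank, Liam.
Hank has just one choice, so Hank = Thu.
Liam must be Sun (only option left).

Omar=Fri, Erin=Tue, Hank=Thu, Liam=Sun, Jack=Sat, Dave=Wed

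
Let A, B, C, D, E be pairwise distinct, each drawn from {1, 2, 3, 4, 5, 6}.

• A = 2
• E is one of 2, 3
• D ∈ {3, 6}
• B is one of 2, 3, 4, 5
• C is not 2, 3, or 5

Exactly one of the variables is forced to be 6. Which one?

A has just one choice, so A = 2. Strike 2 from B, E.
E must be 3 (only option left). So B, D can't be 3.
So 6 goes to D.

D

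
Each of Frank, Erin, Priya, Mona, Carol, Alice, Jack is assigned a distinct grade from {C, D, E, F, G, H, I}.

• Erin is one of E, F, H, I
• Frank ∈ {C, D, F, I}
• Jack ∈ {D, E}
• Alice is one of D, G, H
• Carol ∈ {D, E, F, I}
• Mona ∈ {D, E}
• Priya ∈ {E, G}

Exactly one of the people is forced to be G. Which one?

Priya

The 7 variables together cover exactly {C, D, E, F, G, H, I} — 7 values for 7 variables — and C appears only in Frank's list, so Frank = C.
Mona and Jack between them cover only {D, E} — a naked pair. Remove those values from Erin, Priya, Carol, Alice.
So G goes to Priya.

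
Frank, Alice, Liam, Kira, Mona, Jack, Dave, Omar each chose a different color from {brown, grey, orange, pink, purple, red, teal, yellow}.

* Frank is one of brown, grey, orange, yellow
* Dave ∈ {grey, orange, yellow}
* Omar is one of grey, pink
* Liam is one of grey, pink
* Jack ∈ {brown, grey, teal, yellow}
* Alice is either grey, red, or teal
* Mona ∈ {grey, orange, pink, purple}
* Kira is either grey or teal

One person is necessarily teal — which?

Kira

The 8 variables together cover exactly {brown, grey, orange, pink, purple, red, teal, yellow} — 8 values for 8 variables — and purple appears only in Mona's list, so Mona = purple.
The 7 still-open variables draw from only 7 values {brown, grey, orange, pink, red, teal, yellow}, so each is used; only Alice can be red, hence Alice = red.
The 2 variables Liam and Omar are confined to {grey, pink}, which locks those values in; drop them from Frank, Kira, Jack, Dave.
So teal goes to Kira.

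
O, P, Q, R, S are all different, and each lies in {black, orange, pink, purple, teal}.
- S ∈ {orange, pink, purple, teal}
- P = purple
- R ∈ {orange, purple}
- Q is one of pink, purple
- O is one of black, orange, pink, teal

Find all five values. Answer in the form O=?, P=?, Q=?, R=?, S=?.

O=black, P=purple, Q=pink, R=orange, S=teal

P's domain is down to {purple}, so P = purple. So Q, R, S can't be purple.
That leaves Q = pink. Eliminate pink elsewhere: O, S.
R must be orange (only option left). Remove orange from O, S.
That leaves S = teal. Eliminate teal elsewhere: O.
O has just one choice, so O = black.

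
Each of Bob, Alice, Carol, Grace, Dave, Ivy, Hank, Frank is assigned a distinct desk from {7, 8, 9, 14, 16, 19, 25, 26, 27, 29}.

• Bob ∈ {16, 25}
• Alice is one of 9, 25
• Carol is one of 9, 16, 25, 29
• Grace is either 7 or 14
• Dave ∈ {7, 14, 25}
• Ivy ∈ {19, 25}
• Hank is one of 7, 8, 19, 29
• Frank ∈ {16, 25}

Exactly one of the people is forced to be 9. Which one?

Among the 8 variables, 8 fits only Hank (and all 8 values in {7, 8, 9, 14, 16, 19, 25, 29} must be used), so Hank = 8.
Among the 7 still-open variables, 19 fits only Ivy (and all 7 values in {7, 9, 14, 16, 19, 25, 29} must be used), so Ivy = 19.
The 6 still-open variables together cover exactly {7, 9, 14, 16, 25, 29} — 6 values for 6 variables — and 29 appears only in Carol's list, so Carol = 29.
Among the 5 still-open variables, 9 fits only Alice (and all 5 values in {7, 9, 14, 16, 25} must be used), so Alice = 9.

Alice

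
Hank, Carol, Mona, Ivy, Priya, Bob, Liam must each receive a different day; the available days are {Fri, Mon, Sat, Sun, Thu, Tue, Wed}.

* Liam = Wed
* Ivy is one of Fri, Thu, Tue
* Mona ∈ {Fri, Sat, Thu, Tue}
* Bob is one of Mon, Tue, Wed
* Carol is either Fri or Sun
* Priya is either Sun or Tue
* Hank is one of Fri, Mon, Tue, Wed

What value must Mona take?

Sat

Liam must be Wed (only option left). Strike Wed from Hank, Bob.
The 6 still-open variables draw from only 6 values {Fri, Mon, Sat, Sun, Thu, Tue}, so each is used; only Mona can be Sat, hence Mona = Sat.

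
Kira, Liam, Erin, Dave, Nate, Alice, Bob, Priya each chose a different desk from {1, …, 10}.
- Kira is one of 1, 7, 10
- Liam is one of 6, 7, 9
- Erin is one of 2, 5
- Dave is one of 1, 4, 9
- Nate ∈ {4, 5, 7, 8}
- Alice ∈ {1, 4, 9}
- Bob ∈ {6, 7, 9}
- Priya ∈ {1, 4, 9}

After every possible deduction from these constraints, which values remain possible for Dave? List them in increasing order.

1, 4, 9

Dave, Alice, Priya share exactly the 3 values {1, 4, 9}; by pigeonhole those values go to them, so strike 1, 4, 9 from Kira, Liam, Nate, Bob.
The 2 variables Liam and Bob are confined to {6, 7}, which locks those values in; drop them from Kira, Nate.
Kira has just one choice, so Kira = 10.
No further eliminations apply; Dave can still be any of 1, 4, 9.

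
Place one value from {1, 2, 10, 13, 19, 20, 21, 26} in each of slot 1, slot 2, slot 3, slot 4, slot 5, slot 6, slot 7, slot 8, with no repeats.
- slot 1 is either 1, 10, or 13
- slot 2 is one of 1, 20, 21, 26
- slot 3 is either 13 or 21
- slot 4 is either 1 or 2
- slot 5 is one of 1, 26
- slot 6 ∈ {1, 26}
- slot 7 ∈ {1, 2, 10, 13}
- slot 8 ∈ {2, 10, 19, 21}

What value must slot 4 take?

2

The 8 variables together cover exactly {1, 2, 10, 13, 19, 20, 21, 26} — 8 values for 8 variables — and 19 appears only in slot 8's list, so slot 8 = 19.
The 7 still-open variables together cover exactly {1, 2, 10, 13, 20, 21, 26} — 7 values for 7 variables — and 20 appears only in slot 2's list, so slot 2 = 20.
The 6 still-open variables draw from only 6 values {1, 2, 10, 13, 21, 26}, so each is used; only slot 3 can be 21, hence slot 3 = 21.
slot 5 and slot 6 between them cover only {1, 26} — a naked pair. Remove those values from slot 1, slot 4, slot 7.
So slot 4 = 2.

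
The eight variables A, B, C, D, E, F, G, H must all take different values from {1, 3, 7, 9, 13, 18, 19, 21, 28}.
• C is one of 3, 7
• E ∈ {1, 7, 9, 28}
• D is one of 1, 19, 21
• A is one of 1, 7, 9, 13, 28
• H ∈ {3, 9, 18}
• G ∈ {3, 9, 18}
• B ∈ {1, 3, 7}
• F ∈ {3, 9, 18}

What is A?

13

F, G, H between them cover only {3, 9, 18} — a naked triple. Remove those values from A, B, C, E.
C must be 7 (only option left). Eliminate 7 elsewhere: A, B, E.
B has just one choice, so B = 1. Strike 1 from A, D, E.
E has just one choice, so E = 28. So A can't be 28.
So A = 13.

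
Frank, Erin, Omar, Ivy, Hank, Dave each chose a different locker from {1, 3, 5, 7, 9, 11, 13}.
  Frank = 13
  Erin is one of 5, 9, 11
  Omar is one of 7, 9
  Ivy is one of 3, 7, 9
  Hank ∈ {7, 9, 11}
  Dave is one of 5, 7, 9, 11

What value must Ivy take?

3

Frank must be 13 (only option left).
Among the 5 still-open variables, 3 fits only Ivy (and all 5 values in {3, 5, 7, 9, 11} must be used), so Ivy = 3.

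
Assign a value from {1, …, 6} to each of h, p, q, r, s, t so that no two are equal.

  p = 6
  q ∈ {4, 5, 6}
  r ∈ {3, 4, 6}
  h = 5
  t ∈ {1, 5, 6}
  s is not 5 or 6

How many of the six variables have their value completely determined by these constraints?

h has just one choice, so h = 5. Eliminate 5 elsewhere: q, t.
p has just one choice, so p = 6. Eliminate 6 elsewhere: q, r, t.
q's domain is down to {4}, so q = 4. Strike 4 from r, s.
r must be 3 (only option left). Eliminate 3 elsewhere: s.
t's domain is down to {1}, so t = 1. Eliminate 1 elsewhere: s.
s has just one choice, so s = 2.
Every variable is fixed: h=5, p=6, q=4, r=3, s=2, t=1. That makes 6.

6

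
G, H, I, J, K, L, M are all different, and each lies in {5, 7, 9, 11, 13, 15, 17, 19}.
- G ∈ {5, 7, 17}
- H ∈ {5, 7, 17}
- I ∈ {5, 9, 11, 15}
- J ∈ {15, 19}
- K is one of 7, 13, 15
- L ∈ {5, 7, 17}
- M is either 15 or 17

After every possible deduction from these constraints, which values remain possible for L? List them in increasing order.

5, 7, 17

The 3 variables G, H, L are confined to {5, 7, 17}, which locks those values in; drop them from I, K, M.
M must be 15 (only option left). Remove 15 from I, J, K.
J's domain is down to {19}, so J = 19.
K's domain is down to {13}, so K = 13.
No further eliminations apply; L can still be any of 5, 7, 17.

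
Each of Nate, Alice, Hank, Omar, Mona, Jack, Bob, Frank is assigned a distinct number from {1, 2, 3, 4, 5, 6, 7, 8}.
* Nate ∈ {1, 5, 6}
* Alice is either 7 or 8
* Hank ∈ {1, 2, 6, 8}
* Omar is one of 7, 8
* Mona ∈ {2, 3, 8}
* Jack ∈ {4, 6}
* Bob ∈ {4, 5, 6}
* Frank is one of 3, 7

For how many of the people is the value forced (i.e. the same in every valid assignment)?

The 2 variables Alice and Omar are confined to {7, 8}, which locks those values in; drop them from Hank, Mona, Frank.
Frank has just one choice, so Frank = 3. Eliminate 3 elsewhere: Mona.
That leaves Mona = 2. So Hank can't be 2.
Determined: Mona=2, Frank=3. The other people each still have more than one consistent value. That makes 2.

2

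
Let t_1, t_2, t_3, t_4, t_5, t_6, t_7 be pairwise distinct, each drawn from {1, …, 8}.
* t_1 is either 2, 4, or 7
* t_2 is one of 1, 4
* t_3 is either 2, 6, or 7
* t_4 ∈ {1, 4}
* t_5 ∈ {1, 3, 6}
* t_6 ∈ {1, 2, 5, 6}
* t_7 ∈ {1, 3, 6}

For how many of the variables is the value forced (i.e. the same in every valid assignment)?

The 7 variables draw from only 7 values {1, 2, 3, 4, 5, 6, 7}, so each is used; only t_6 can be 5, hence t_6 = 5.
t_2 and t_4 between them cover only {1, 4} — a naked pair. Remove those values from t_1, t_5, t_7.
t_5 and t_7 share exactly the 2 values {3, 6}; by pigeonhole those values go to them, so strike 3, 6 from t_3.
Determined: t_6=5. The other variables each still have more than one consistent value. That makes 1.

1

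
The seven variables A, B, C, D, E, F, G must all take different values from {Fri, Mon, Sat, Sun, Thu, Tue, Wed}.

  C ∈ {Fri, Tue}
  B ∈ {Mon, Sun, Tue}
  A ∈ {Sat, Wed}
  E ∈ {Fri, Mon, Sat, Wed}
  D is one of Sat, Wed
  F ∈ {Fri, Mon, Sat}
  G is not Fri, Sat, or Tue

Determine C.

Tue

The 7 variables together cover exactly {Fri, Mon, Sat, Sun, Thu, Tue, Wed} — 7 values for 7 variables — and Thu appears only in G's list, so G = Thu.
The 6 still-open variables draw from only 6 values {Fri, Mon, Sat, Sun, Tue, Wed}, so each is used; only B can be Sun, hence B = Sun.
Among the 5 still-open variables, Tue fits only C (and all 5 values in {Fri, Mon, Sat, Tue, Wed} must be used), so C = Tue.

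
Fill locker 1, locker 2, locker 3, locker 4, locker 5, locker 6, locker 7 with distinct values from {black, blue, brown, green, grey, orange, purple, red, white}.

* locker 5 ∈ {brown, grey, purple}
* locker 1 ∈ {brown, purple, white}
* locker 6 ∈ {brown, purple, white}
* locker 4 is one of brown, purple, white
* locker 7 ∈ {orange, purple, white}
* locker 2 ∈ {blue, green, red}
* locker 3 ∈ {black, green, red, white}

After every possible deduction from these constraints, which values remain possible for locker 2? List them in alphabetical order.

blue, green, red

locker 1, locker 4, locker 6 between them cover only {brown, purple, white} — a naked triple. Remove those values from locker 3, locker 5, locker 7.
locker 5 has just one choice, so locker 5 = grey.
locker 7 has just one choice, so locker 7 = orange.
No further eliminations apply; locker 2 can still be any of blue, green, red.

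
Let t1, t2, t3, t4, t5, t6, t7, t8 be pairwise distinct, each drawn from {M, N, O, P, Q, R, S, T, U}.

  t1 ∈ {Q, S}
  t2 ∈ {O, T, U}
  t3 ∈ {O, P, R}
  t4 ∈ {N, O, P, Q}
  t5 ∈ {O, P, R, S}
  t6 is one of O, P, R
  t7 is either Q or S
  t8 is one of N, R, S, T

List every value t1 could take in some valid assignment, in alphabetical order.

The 8 variables draw from only 8 values {N, O, P, Q, R, S, T, U}, so each is used; only t2 can be U, hence t2 = U.
Among the 7 still-open variables, T fits only t8 (and all 7 values in {N, O, P, Q, R, S, T} must be used), so t8 = T.
The 6 still-open variables draw from only 6 values {N, O, P, Q, R, S}, so each is used; only t4 can be N, hence t4 = N.
t1 and t7 share exactly the 2 values {Q, S}; by pigeonhole those values go to them, so strike Q, S from t5.
No further eliminations apply; t1 can still be any of Q, S.

Q, S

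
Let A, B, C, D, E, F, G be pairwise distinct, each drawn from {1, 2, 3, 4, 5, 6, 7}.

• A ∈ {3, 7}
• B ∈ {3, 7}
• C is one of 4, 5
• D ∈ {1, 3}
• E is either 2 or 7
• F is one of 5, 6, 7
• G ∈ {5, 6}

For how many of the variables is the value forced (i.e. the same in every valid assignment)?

3

The 7 variables draw from only 7 values {1, 2, 3, 4, 5, 6, 7}, so each is used; only D can be 1, hence D = 1.
The 6 still-open variables together cover exactly {2, 3, 4, 5, 6, 7} — 6 values for 6 variables — and 2 appears only in E's list, so E = 2.
The 5 still-open variables together cover exactly {3, 4, 5, 6, 7} — 5 values for 5 variables — and 4 appears only in C's list, so C = 4.
A and B share exactly the 2 values {3, 7}; by pigeonhole those values go to them, so strike 3, 7 from F.
Determined: C=4, D=1, E=2. The other variables each still have more than one consistent value. That makes 3.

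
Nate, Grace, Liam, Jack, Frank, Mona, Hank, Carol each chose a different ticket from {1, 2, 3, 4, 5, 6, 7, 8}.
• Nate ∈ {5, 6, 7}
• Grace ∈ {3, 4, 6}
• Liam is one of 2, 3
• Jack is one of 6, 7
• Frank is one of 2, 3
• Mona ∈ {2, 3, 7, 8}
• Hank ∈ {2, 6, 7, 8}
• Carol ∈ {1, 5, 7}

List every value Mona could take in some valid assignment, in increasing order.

7, 8

The 8 variables together cover exactly {1, 2, 3, 4, 5, 6, 7, 8} — 8 values for 8 variables — and 1 appears only in Carol's list, so Carol = 1.
The 7 still-open variables draw from only 7 values {2, 3, 4, 5, 6, 7, 8}, so each is used; only Grace can be 4, hence Grace = 4.
The 6 still-open variables draw from only 6 values {2, 3, 5, 6, 7, 8}, so each is used; only Nate can be 5, hence Nate = 5.
The 2 variables Liam and Frank are confined to {2, 3}, which locks those values in; drop them from Mona, Hank.
No further eliminations apply; Mona can still be any of 7, 8.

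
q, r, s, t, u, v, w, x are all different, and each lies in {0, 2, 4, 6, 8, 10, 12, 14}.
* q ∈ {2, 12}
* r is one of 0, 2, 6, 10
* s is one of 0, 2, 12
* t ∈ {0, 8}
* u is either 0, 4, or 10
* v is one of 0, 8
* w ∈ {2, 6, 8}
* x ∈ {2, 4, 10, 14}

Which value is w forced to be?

The 8 variables together cover exactly {0, 2, 4, 6, 8, 10, 12, 14} — 8 values for 8 variables — and 14 appears only in x's list, so x = 14.
Among the 7 still-open variables, 4 fits only u (and all 7 values in {0, 2, 4, 6, 8, 10, 12} must be used), so u = 4.
The 6 still-open variables draw from only 6 values {0, 2, 6, 8, 10, 12}, so each is used; only r can be 10, hence r = 10.
The 5 still-open variables together cover exactly {0, 2, 6, 8, 12} — 5 values for 5 variables — and 6 appears only in w's list, so w = 6.

6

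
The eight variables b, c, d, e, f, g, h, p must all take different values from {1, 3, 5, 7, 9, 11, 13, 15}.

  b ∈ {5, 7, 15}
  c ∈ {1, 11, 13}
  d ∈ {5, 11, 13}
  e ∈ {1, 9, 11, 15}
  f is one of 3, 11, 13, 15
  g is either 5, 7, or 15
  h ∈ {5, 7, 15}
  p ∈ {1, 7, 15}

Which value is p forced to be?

The 8 variables together cover exactly {1, 3, 5, 7, 9, 11, 13, 15} — 8 values for 8 variables — and 3 appears only in f's list, so f = 3.
The 7 still-open variables together cover exactly {1, 5, 7, 9, 11, 13, 15} — 7 values for 7 variables — and 9 appears only in e's list, so e = 9.
The 3 variables b, g, h are confined to {5, 7, 15}, which locks those values in; drop them from d, p.
So p = 1.

1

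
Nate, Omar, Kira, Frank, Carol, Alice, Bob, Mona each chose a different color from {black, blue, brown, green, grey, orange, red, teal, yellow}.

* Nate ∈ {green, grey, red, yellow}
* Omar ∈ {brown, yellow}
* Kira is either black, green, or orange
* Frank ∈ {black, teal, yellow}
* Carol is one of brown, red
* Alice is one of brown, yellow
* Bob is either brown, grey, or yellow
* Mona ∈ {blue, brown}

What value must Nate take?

The 2 variables Omar and Alice are confined to {brown, yellow}, which locks those values in; drop them from Nate, Frank, Carol, Bob, Mona.
Carol must be red (only option left). Remove red from Nate.
Bob has just one choice, so Bob = grey. So Nate can't be grey.
So Nate = green.

green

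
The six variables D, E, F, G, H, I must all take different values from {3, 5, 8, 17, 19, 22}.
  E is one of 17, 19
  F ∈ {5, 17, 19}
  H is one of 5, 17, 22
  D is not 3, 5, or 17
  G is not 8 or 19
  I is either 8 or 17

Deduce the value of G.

3

The 6 variables together cover exactly {3, 5, 8, 17, 19, 22} — 6 values for 6 variables — and 3 appears only in G's list, so G = 3.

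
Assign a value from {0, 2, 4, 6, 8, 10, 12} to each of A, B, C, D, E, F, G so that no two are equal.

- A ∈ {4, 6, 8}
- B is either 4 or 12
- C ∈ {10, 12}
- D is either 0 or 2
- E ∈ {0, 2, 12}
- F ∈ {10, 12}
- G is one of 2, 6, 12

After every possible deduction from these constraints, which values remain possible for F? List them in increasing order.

10, 12

The 7 variables together cover exactly {0, 2, 4, 6, 8, 10, 12} — 7 values for 7 variables — and 8 appears only in A's list, so A = 8.
Among the 6 still-open variables, 4 fits only B (and all 6 values in {0, 2, 4, 6, 10, 12} must be used), so B = 4.
Among the 5 still-open variables, 6 fits only G (and all 5 values in {0, 2, 6, 10, 12} must be used), so G = 6.
C and F share exactly the 2 values {10, 12}; by pigeonhole those values go to them, so strike 10, 12 from E.
No further eliminations apply; F can still be any of 10, 12.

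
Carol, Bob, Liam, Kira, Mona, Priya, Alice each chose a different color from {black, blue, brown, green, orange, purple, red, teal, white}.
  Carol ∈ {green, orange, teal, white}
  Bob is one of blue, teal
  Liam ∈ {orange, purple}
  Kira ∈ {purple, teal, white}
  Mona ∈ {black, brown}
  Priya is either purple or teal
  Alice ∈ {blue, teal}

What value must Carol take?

green

The 2 variables Bob and Alice are confined to {blue, teal}, which locks those values in; drop them from Carol, Kira, Priya.
Priya must be purple (only option left). So Liam, Kira can't be purple.
Liam's domain is down to {orange}, so Liam = orange. Remove orange from Carol.
Kira has just one choice, so Kira = white. So Carol can't be white.
So Carol = green.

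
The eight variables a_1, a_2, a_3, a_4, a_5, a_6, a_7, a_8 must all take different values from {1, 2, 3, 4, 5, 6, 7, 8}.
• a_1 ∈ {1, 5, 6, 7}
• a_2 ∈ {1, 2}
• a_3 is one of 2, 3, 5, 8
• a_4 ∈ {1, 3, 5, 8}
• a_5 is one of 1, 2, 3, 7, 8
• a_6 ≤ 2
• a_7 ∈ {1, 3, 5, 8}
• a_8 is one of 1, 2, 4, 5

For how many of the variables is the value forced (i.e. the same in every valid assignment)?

Among the 8 variables, 4 fits only a_8 (and all 8 values in {1, 2, 3, 4, 5, 6, 7, 8} must be used), so a_8 = 4.
Among the 7 still-open variables, 6 fits only a_1 (and all 7 values in {1, 2, 3, 5, 6, 7, 8} must be used), so a_1 = 6.
The 6 still-open variables together cover exactly {1, 2, 3, 5, 7, 8} — 6 values for 6 variables — and 7 appears only in a_5's list, so a_5 = 7.
a_2 and a_6 share exactly the 2 values {1, 2}; by pigeonhole those values go to them, so strike 1, 2 from a_3, a_4, a_7.
Determined: a_1=6, a_5=7, a_8=4. The other variables each still have more than one consistent value. That makes 3.

3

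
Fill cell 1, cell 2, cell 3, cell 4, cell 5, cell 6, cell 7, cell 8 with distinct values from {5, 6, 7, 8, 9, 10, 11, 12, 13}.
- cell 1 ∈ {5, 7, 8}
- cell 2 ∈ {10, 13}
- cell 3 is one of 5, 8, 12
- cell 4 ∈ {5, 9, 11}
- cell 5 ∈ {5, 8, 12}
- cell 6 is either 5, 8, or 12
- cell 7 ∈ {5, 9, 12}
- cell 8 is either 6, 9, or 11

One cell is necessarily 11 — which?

cell 4

cell 3, cell 5, cell 6 share exactly the 3 values {5, 8, 12}; by pigeonhole those values go to them, so strike 5, 8, 12 from cell 1, cell 4, cell 7.
cell 1's domain is down to {7}, so cell 1 = 7.
cell 7's domain is down to {9}, so cell 7 = 9. Strike 9 from cell 4, cell 8.
So 11 goes to cell 4.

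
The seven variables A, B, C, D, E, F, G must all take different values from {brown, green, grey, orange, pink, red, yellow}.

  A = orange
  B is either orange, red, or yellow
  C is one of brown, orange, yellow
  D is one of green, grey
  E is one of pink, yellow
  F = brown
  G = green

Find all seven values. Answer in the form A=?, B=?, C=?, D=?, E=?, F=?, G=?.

A has just one choice, so A = orange. So B, C can't be orange.
F's domain is down to {brown}, so F = brown. Remove brown from C.
G's domain is down to {green}, so G = green. Strike green from D.
C's domain is down to {yellow}, so C = yellow. Remove yellow from B, E.
D has just one choice, so D = grey.
That leaves E = pink.
B's domain is down to {red}, so B = red.

A=orange, B=red, C=yellow, D=grey, E=pink, F=brown, G=green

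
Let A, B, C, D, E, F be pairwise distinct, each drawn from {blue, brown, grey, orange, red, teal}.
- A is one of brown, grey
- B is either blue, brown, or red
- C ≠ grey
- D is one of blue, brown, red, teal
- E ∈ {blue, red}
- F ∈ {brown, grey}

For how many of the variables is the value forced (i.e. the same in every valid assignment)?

2

Among the 6 variables, orange fits only C (and all 6 values in {blue, brown, grey, orange, red, teal} must be used), so C = orange.
The 5 still-open variables together cover exactly {blue, brown, grey, red, teal} — 5 values for 5 variables — and teal appears only in D's list, so D = teal.
A and F share exactly the 2 values {brown, grey}; by pigeonhole those values go to them, so strike brown, grey from B.
Determined: C=orange, D=teal. The other variables each still have more than one consistent value. That makes 2.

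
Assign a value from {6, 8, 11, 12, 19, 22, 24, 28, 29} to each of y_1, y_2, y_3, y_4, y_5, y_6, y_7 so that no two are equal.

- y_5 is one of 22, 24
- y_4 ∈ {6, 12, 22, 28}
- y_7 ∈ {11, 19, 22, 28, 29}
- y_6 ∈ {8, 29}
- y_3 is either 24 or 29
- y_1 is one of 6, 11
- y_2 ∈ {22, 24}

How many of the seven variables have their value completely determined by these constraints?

y_2 and y_5 between them cover only {22, 24} — a naked pair. Remove those values from y_3, y_4, y_7.
y_3 must be 29 (only option left). Remove 29 from y_6, y_7.
y_6's domain is down to {8}, so y_6 = 8.
Determined: y_3=29, y_6=8. The other variables each still have more than one consistent value. That makes 2.

2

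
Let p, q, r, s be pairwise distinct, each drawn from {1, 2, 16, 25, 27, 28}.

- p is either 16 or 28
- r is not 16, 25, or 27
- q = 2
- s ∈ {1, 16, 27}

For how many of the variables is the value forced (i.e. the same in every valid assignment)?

1

q has just one choice, so q = 2. Strike 2 from r.
Determined: q=2. The other variables each still have more than one consistent value. That makes 1.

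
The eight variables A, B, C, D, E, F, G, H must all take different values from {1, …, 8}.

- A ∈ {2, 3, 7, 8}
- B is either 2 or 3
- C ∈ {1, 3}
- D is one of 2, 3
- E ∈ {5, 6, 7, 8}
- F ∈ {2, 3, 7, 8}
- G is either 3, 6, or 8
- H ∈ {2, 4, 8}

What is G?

6

The 8 variables draw from only 8 values {1, 2, 3, 4, 5, 6, 7, 8}, so each is used; only C can be 1, hence C = 1.
Among the 7 still-open variables, 4 fits only H (and all 7 values in {2, 3, 4, 5, 6, 7, 8} must be used), so H = 4.
Among the 6 still-open variables, 5 fits only E (and all 6 values in {2, 3, 5, 6, 7, 8} must be used), so E = 5.
Among the 5 still-open variables, 6 fits only G (and all 5 values in {2, 3, 6, 7, 8} must be used), so G = 6.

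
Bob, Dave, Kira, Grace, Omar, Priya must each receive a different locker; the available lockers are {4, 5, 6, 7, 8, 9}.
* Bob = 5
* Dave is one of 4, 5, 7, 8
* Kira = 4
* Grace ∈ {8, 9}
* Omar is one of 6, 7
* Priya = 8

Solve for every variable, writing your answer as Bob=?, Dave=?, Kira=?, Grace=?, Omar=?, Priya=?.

Bob=5, Dave=7, Kira=4, Grace=9, Omar=6, Priya=8

Bob's domain is down to {5}, so Bob = 5. Strike 5 from Dave.
Kira must be 4 (only option left). Eliminate 4 elsewhere: Dave.
Priya must be 8 (only option left). Strike 8 from Dave, Grace.
Dave has just one choice, so Dave = 7. So Omar can't be 7.
Grace must be 9 (only option left).
Omar has just one choice, so Omar = 6.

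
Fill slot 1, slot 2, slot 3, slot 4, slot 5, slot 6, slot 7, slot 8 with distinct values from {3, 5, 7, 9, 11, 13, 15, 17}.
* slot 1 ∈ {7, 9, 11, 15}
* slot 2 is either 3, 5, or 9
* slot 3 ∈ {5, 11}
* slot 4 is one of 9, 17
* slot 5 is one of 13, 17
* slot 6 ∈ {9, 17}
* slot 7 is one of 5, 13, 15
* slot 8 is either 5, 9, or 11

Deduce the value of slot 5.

Among the 8 variables, 3 fits only slot 2 (and all 8 values in {3, 5, 7, 9, 11, 13, 15, 17} must be used), so slot 2 = 3.
The 7 still-open variables draw from only 7 values {5, 7, 9, 11, 13, 15, 17}, so each is used; only slot 1 can be 7, hence slot 1 = 7.
The 6 still-open variables draw from only 6 values {5, 9, 11, 13, 15, 17}, so each is used; only slot 7 can be 15, hence slot 7 = 15.
Among the 5 still-open variables, 13 fits only slot 5 (and all 5 values in {5, 9, 11, 13, 17} must be used), so slot 5 = 13.

13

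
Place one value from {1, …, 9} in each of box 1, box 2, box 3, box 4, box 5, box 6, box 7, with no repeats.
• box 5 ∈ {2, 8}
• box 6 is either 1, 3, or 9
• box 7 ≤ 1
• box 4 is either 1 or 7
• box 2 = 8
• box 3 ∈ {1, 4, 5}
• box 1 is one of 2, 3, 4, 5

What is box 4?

7

box 2 must be 8 (only option left). So box 5 can't be 8.
box 5's domain is down to {2}, so box 5 = 2. Strike 2 from box 1.
box 7 must be 1 (only option left). Remove 1 from box 3, box 4, box 6.
So box 4 = 7.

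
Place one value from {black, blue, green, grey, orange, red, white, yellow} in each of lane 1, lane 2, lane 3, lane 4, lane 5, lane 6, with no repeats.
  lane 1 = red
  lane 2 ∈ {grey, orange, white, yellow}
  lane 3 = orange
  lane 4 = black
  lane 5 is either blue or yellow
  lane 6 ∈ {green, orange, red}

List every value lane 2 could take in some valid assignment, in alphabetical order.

grey, white, yellow

lane 1's domain is down to {red}, so lane 1 = red. Eliminate red elsewhere: lane 6.
lane 3 has just one choice, so lane 3 = orange. Eliminate orange elsewhere: lane 2, lane 6.
lane 4's domain is down to {black}, so lane 4 = black.
That leaves lane 6 = green.
No further eliminations apply; lane 2 can still be any of grey, white, yellow.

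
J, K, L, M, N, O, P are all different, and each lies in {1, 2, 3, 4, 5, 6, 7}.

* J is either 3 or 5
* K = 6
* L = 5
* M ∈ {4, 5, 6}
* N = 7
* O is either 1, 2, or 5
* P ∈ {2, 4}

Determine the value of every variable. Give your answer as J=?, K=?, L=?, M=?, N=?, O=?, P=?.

K must be 6 (only option left). Remove 6 from M.
L's domain is down to {5}, so L = 5. Strike 5 from J, M, O.
M's domain is down to {4}, so M = 4. Remove 4 from P.
N's domain is down to {7}, so N = 7.
That leaves P = 2. Eliminate 2 elsewhere: O.
That leaves J = 3.
O has just one choice, so O = 1.

J=3, K=6, L=5, M=4, N=7, O=1, P=2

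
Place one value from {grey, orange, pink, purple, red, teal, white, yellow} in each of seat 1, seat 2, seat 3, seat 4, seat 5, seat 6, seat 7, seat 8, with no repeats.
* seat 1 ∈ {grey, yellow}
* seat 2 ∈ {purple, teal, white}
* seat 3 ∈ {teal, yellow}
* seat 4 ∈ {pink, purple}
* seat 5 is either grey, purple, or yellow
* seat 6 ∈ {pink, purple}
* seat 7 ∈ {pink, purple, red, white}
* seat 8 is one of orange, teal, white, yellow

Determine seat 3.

teal

Among the 8 variables, orange fits only seat 8 (and all 8 values in {grey, orange, pink, purple, red, teal, white, yellow} must be used), so seat 8 = orange.
The 7 still-open variables draw from only 7 values {grey, pink, purple, red, teal, white, yellow}, so each is used; only seat 7 can be red, hence seat 7 = red.
The 6 still-open variables together cover exactly {grey, pink, purple, teal, white, yellow} — 6 values for 6 variables — and white appears only in seat 2's list, so seat 2 = white.
Among the 5 still-open variables, teal fits only seat 3 (and all 5 values in {grey, pink, purple, teal, yellow} must be used), so seat 3 = teal.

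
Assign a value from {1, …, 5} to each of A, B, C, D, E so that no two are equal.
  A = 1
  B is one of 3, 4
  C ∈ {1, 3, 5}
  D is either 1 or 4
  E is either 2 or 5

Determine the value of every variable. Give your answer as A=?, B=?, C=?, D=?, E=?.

A=1, B=3, C=5, D=4, E=2

A must be 1 (only option left). So C, D can't be 1.
D must be 4 (only option left). Remove 4 from B.
That leaves B = 3. So C can't be 3.
C's domain is down to {5}, so C = 5. So E can't be 5.
E has just one choice, so E = 2.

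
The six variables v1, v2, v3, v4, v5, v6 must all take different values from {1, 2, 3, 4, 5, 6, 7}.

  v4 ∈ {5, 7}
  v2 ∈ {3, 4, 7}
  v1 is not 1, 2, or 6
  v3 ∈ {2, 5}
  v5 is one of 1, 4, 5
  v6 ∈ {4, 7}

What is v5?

1

Among the 6 variables, 1 fits only v5 (and all 6 values in {1, 2, 3, 4, 5, 7} must be used), so v5 = 1.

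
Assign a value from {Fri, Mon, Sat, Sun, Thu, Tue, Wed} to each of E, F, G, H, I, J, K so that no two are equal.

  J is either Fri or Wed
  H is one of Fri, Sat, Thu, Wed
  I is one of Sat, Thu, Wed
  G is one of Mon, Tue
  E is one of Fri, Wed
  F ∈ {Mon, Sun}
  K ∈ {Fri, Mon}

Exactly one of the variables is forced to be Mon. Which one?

The 7 variables draw from only 7 values {Fri, Mon, Sat, Sun, Thu, Tue, Wed}, so each is used; only F can be Sun, hence F = Sun.
The 6 still-open variables draw from only 6 values {Fri, Mon, Sat, Thu, Tue, Wed}, so each is used; only G can be Tue, hence G = Tue.
The 5 still-open variables draw from only 5 values {Fri, Mon, Sat, Thu, Wed}, so each is used; only K can be Mon, hence K = Mon.

K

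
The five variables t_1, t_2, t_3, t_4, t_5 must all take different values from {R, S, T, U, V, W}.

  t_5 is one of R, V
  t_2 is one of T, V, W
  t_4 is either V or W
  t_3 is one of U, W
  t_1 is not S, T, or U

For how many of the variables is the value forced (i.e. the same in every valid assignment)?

The 5 variables draw from only 5 values {R, T, U, V, W}, so each is used; only t_2 can be T, hence t_2 = T.
The 4 still-open variables draw from only 4 values {R, U, V, W}, so each is used; only t_3 can be U, hence t_3 = U.
Determined: t_2=T, t_3=U. The other variables each still have more than one consistent value. That makes 2.

2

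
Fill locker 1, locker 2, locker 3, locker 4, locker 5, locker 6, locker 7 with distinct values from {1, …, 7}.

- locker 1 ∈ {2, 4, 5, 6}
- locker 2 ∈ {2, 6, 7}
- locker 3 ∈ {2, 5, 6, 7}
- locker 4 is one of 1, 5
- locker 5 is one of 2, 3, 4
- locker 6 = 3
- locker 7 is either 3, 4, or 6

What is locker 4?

locker 6's domain is down to {3}, so locker 6 = 3. So locker 5, locker 7 can't be 3.
Among the 6 still-open variables, 1 fits only locker 4 (and all 6 values in {1, 2, 4, 5, 6, 7} must be used), so locker 4 = 1.

1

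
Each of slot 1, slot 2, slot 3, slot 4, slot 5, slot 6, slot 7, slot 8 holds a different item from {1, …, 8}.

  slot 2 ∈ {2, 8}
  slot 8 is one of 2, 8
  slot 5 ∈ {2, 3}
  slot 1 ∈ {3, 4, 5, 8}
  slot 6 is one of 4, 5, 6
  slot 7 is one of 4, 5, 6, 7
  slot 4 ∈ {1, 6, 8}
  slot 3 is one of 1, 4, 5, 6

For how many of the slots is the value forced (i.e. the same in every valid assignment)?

Among the 8 variables, 7 fits only slot 7 (and all 8 values in {1, 2, 3, 4, 5, 6, 7, 8} must be used), so slot 7 = 7.
slot 2 and slot 8 between them cover only {2, 8} — a naked pair. Remove those values from slot 1, slot 4, slot 5.
slot 5's domain is down to {3}, so slot 5 = 3. So slot 1 can't be 3.
Determined: slot 5=3, slot 7=7. The other slots each still have more than one consistent value. That makes 2.

2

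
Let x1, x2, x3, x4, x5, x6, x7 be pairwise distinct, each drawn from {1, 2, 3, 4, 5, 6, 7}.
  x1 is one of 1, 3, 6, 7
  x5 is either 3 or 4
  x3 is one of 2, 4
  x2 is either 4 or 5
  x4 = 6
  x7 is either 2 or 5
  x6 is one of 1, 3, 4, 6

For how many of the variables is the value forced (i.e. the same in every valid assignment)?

4

x4's domain is down to {6}, so x4 = 6. Strike 6 from x1, x6.
The 6 still-open variables together cover exactly {1, 2, 3, 4, 5, 7} — 6 values for 6 variables — and 7 appears only in x1's list, so x1 = 7.
The 5 still-open variables together cover exactly {1, 2, 3, 4, 5} — 5 values for 5 variables — and 1 appears only in x6's list, so x6 = 1.
The 4 still-open variables draw from only 4 values {2, 3, 4, 5}, so each is used; only x5 can be 3, hence x5 = 3.
Determined: x1=7, x4=6, x5=3, x6=1. The other variables each still have more than one consistent value. That makes 4.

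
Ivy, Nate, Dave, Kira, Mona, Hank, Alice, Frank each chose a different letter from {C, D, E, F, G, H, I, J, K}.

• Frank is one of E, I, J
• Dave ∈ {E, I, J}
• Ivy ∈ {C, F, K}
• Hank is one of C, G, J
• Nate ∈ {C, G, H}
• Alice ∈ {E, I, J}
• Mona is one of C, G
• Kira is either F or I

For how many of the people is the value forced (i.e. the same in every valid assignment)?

Among the 8 variables, H fits only Nate (and all 8 values in {C, E, F, G, H, I, J, K} must be used), so Nate = H.
The 7 still-open variables together cover exactly {C, E, F, G, I, J, K} — 7 values for 7 variables — and K appears only in Ivy's list, so Ivy = K.
The 6 still-open variables together cover exactly {C, E, F, G, I, J} — 6 values for 6 variables — and F appears only in Kira's list, so Kira = F.
Dave, Alice, Frank share exactly the 3 values {E, I, J}; by pigeonhole those values go to them, so strike E, I, J from Hank.
Determined: Ivy=K, Nate=H, Kira=F. The other people each still have more than one consistent value. That makes 3.

3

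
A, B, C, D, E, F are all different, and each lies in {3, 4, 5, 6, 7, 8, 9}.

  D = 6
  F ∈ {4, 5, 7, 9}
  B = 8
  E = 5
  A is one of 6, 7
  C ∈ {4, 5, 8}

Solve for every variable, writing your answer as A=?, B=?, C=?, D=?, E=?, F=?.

B's domain is down to {8}, so B = 8. Strike 8 from C.
D has just one choice, so D = 6. Eliminate 6 elsewhere: A.
E's domain is down to {5}, so E = 5. Strike 5 from C, F.
A has just one choice, so A = 7. Strike 7 from F.
C has just one choice, so C = 4. Strike 4 from F.
That leaves F = 9.

A=7, B=8, C=4, D=6, E=5, F=9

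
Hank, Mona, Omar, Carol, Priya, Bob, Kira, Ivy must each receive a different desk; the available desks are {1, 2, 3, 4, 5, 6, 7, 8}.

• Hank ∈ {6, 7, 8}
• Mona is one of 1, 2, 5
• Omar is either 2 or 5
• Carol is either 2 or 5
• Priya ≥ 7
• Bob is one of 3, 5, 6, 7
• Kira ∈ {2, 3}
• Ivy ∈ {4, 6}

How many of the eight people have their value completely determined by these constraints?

3

Among the 8 variables, 1 fits only Mona (and all 8 values in {1, 2, 3, 4, 5, 6, 7, 8} must be used), so Mona = 1.
Among the 7 still-open variables, 4 fits only Ivy (and all 7 values in {2, 3, 4, 5, 6, 7, 8} must be used), so Ivy = 4.
Omar and Carol share exactly the 2 values {2, 5}; by pigeonhole those values go to them, so strike 2, 5 from Bob, Kira.
Kira must be 3 (only option left). Strike 3 from Bob.
Determined: Mona=1, Kira=3, Ivy=4. The other people each still have more than one consistent value. That makes 3.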